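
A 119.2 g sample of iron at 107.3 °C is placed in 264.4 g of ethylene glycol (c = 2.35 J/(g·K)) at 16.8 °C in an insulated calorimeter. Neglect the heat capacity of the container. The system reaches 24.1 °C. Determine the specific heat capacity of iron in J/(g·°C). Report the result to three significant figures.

c = 0.457 J/(g·°C)

q_gained = (264.4 × 2.35) × (24.1 − 16.8) = 4536 J
q_lost = 119.2 × c × (107.3 − 24.1) = 9917.44 c
Set equal: c = 4536 / 9917.44 = 0.457 J/(g·°C)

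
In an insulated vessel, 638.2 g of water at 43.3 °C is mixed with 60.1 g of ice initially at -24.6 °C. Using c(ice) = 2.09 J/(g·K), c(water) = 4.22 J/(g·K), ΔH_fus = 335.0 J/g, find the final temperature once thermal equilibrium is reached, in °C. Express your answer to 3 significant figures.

T_f = 31.7 °C

Heat to bring ice to 0 °C and melt it: q₁ = 60.1×2.09×24.6 + 60.1×335.0 = 23223 J
Heat the water can supply cooling to 0 °C: 638.2×4.22×43.3 = 116616 J > q₁, so all ice melts.
Energy balance: 638.2×4.22×(43.3 − T) = 23223 + 60.1×4.22×(T − 0)
2693.204(43.3 − T) = 23223 + 253.622 T
116616 − 23223 = 2946.826 T
T = 93393 / 2946.826 = 31.69 °C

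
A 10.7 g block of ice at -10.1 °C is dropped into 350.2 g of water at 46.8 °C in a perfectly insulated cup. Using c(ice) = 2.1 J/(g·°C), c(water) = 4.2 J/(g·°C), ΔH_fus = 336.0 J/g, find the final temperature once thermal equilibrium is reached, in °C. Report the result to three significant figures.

Heat to bring ice to 0 °C and melt it: q₁ = 10.7×2.1×10.1 + 10.7×336.0 = 3822.1 J
Heat the water can supply cooling to 0 °C: 350.2×4.2×46.8 = 68835.3 J > q₁, so all ice melts.
Energy balance: 350.2×4.2×(46.8 − T) = 3822.1 + 10.7×4.2×(T − 0)
1470.84(46.8 − T) = 3822.1 + 44.94 T
68835.3 − 3822.1 = 1515.78 T
T = 65013.2 / 1515.78 = 42.89 °C

T_f = 42.9 °C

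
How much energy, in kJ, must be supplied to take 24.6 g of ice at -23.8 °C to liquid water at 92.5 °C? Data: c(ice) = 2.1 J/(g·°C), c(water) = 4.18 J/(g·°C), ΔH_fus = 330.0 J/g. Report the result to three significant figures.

q = 18.9 kJ

q1 (heat ice -23.8→0.0 °C): 24.6 × 2.1 × 23.8 = 1230 J
q2 (melt at 0 °C): 24.6 × 330.0 = 8118 J
q3 (heat water 0.0→92.5 °C): 24.6 × 4.18 × 92.5 = 9512 J
Total: 1230 + 8118 + 9512 = 18860 J = 18.9 kJ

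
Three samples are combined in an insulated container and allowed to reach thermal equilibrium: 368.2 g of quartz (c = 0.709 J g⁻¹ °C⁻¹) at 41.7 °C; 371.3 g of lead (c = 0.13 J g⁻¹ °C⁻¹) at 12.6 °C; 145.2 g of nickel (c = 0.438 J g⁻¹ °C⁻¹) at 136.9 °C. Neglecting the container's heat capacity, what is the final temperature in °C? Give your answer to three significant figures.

T_f = 54.2 °C

Σ mᵢcᵢ(T − Tᵢ) = 0  ⇒  T = Σ mᵢcᵢTᵢ / Σ mᵢcᵢ
Σ mᵢcᵢ = 368.2×0.709 + 371.3×0.13 + 145.2×0.438 = 372.9204
Σ mᵢcᵢTᵢ = 261.0538×41.7 + 48.269×12.6 + 63.5976×136.9 = 20201
T = 20201 / 372.9204 = 54.17 °C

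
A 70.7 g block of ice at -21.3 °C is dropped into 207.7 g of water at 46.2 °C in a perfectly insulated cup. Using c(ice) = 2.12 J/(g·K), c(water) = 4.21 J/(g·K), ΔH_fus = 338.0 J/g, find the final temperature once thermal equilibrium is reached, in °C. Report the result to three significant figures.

T_f = 11.4 °C

Heat to bring ice to 0 °C and melt it: q₁ = 70.7×2.12×21.3 + 70.7×338.0 = 27089 J
Heat the water can supply cooling to 0 °C: 207.7×4.21×46.2 = 40398.1 J > q₁, so all ice melts.
Energy balance: 207.7×4.21×(46.2 − T) = 27089 + 70.7×4.21×(T − 0)
874.417(46.2 − T) = 27089 + 297.647 T
40398.1 − 27089 = 1172.064 T
T = 13309.1 / 1172.064 = 11.36 °C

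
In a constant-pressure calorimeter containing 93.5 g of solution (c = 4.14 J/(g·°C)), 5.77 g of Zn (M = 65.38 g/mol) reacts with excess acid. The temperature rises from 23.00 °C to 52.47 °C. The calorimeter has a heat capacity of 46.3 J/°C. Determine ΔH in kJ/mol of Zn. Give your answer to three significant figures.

ΔH = -145 kJ/mol

|ΔT| = |52.47 − 23.00| = 29.47 °C
|q_surr| = (93.5 × 4.14 + 46.3) × 29.47 = 433.39 × 29.47 = 12770 J
n(Zn) = 5.77 / 65.38 = 0.08825 mol
Temperature rose, so q_rxn = −|q_surr| = -12.77 kJ
ΔH = q_rxn / n = -144.7 kJ/mol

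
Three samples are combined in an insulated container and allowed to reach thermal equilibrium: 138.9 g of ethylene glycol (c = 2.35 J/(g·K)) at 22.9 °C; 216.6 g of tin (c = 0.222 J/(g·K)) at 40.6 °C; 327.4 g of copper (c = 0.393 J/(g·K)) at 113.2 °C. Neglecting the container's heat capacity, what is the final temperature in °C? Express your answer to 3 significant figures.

T_f = 47.7 °C

Σ mᵢcᵢ(T − Tᵢ) = 0  ⇒  T = Σ mᵢcᵢTᵢ / Σ mᵢcᵢ
Σ mᵢcᵢ = 138.9×2.35 + 216.6×0.222 + 327.4×0.393 = 503.1684
Σ mᵢcᵢTᵢ = 326.415×22.9 + 48.0852×40.6 + 128.6682×113.2 = 23992
T = 23992 / 503.1684 = 47.68 °C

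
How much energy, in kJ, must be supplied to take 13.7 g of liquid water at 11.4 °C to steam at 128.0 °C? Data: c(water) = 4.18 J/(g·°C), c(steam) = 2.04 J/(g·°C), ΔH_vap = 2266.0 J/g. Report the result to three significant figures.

q = 36.9 kJ

q1 (heat water 11.4→100.0 °C): 13.7 × 4.18 × 88.6 = 5074 J
q2 (vaporize at 100 °C): 13.7 × 2266.0 = 31044 J
q3 (heat steam 100.0→128.0 °C): 13.7 × 2.04 × 28.0 = 783 J
Total: 5074 + 31044 + 783 = 36901 J = 36.9 kJ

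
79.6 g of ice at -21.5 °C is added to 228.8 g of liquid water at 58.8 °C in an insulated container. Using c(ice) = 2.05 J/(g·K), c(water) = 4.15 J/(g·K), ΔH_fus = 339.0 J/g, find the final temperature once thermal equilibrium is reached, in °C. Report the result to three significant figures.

Heat to bring ice to 0 °C and melt it: q₁ = 79.6×2.05×21.5 + 79.6×339.0 = 30493 J
Heat the water can supply cooling to 0 °C: 228.8×4.15×58.8 = 55831.8 J > q₁, so all ice melts.
Energy balance: 228.8×4.15×(58.8 − T) = 30493 + 79.6×4.15×(T − 0)
949.52(58.8 − T) = 30493 + 330.34 T
55831.8 − 30493 = 1279.86 T
T = 25338.8 / 1279.86 = 19.80 °C

T_f = 19.8 °C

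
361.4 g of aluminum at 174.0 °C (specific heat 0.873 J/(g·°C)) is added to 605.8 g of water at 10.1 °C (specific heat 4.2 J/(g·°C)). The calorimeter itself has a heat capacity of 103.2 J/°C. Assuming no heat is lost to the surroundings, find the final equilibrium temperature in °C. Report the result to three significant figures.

Heat lost by aluminum = heat gained by water + calorimeter.
(361.4)(0.873)(174.0 − T) = [(605.8)(4.2) + 103.2](T − 10.1)
315.5022 (174.0 − T) = 2647.56 (T − 10.1)
54897 − 315.5022 T = 2647.56 T − 26740
81637 = 2963.0622 T
T = 27.55 °C

T_f = 27.6 °C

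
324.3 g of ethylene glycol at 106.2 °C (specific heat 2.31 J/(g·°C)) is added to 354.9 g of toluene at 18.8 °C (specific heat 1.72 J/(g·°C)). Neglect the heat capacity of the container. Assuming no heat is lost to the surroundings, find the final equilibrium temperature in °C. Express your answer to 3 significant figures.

Heat lost by ethylene glycol = heat gained by toluene.
(324.3)(2.31)(106.2 − T) = (354.9)(1.72)(T − 18.8)
749.133 (106.2 − T) = 610.428 (T − 18.8)
79558 − 749.133 T = 610.428 T − 11476
91034 = 1359.561 T
T = 66.96 °C

T_f = 67.0 °C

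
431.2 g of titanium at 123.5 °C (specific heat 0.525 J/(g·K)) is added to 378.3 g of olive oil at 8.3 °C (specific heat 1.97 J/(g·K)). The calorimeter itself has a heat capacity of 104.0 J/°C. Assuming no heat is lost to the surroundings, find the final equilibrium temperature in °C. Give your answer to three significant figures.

T_f = 32.5 °C

Heat lost by titanium = heat gained by olive oil + calorimeter.
(431.2)(0.525)(123.5 − T) = [(378.3)(1.97) + 104.0](T − 8.3)
226.38 (123.5 − T) = 849.251 (T − 8.3)
27958 − 226.38 T = 849.251 T − 7048.8
35006.8 = 1075.631 T
T = 32.545 °C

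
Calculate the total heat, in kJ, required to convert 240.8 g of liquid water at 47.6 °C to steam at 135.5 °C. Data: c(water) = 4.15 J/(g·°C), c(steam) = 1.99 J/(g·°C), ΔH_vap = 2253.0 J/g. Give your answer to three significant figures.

q1 (heat water 47.6→100.0 °C): 240.8 × 4.15 × 52.4 = 52364 J
q2 (vaporize at 100 °C): 240.8 × 2253.0 = 542522 J
q3 (heat steam 100.0→135.5 °C): 240.8 × 1.99 × 35.5 = 17011 J
Total: 52364 + 542522 + 17011 = 611897 J = 612 kJ

q = 612 kJ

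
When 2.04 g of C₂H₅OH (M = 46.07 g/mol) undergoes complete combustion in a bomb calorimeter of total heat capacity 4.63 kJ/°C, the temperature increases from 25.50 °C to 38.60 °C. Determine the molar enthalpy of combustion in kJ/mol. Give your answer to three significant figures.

ΔT = 38.60 − 25.50 = 13.10 °C
q_cal = C_cal × ΔT = 4.63 × 13.10 = 60.653 kJ
n = 2.04 / 46.07 = 0.04428 mol
q_rxn = −q_cal = -60.653 kJ
ΔH = -60.653 / 0.04428 = -1370 kJ/mol

ΔH = -1370 kJ/mol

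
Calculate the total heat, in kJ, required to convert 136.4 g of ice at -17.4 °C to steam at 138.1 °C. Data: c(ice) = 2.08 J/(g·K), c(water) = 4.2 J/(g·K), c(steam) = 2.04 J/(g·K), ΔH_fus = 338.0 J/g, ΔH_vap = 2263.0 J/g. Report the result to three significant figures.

q1 (heat ice -17.4→0.0 °C): 136.4 × 2.08 × 17.4 = 4937 J
q2 (melt at 0 °C): 136.4 × 338.0 = 46103 J
q3 (heat water 0.0→100.0 °C): 136.4 × 4.2 × 100.0 = 57288 J
q4 (vaporize at 100 °C): 136.4 × 2263.0 = 308673 J
q5 (heat steam 100.0→138.1 °C): 136.4 × 2.04 × 38.1 = 10602 J
Total: 4937 + 46103 + 57288 + 308673 + 10602 = 427603 J = 428 kJ

q = 428 kJ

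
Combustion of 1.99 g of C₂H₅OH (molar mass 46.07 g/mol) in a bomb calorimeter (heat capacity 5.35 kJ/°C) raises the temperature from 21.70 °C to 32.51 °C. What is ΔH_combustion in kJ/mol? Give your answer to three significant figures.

ΔH = -1340 kJ/mol

ΔT = 32.51 − 21.70 = 10.81 °C
q_cal = C_cal × ΔT = 5.35 × 10.81 = 57.8335 kJ
n = 1.99 / 46.07 = 0.04320 mol
q_rxn = −q_cal = -57.8335 kJ
ΔH = -57.8335 / 0.04320 = -1339 kJ/mol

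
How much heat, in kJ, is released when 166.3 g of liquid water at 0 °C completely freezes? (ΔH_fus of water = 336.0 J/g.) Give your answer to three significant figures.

q = m × ΔH_fus = 166.3 × 336.0 = 55880 J = 55.9 kJ

q = 55.9 kJ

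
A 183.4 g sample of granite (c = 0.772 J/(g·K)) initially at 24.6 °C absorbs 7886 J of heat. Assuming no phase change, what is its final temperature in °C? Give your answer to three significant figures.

T_f = 80.3 °C

ΔT = q / (m c) = 7886 / (183.4 × 0.772) = 55.70 °C
T_f = 24.6 + 55.70 = 80.30 °C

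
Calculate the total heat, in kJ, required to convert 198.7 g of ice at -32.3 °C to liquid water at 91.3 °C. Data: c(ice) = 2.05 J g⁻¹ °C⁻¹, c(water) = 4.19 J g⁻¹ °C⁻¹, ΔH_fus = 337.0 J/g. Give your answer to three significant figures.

q = 156 kJ

q1 (heat ice -32.3→0.0 °C): 198.7 × 2.05 × 32.3 = 13157 J
q2 (melt at 0 °C): 198.7 × 337.0 = 66962 J
q3 (heat water 0.0→91.3 °C): 198.7 × 4.19 × 91.3 = 76012 J
Total: 13157 + 66962 + 76012 = 156131 J = 156 kJ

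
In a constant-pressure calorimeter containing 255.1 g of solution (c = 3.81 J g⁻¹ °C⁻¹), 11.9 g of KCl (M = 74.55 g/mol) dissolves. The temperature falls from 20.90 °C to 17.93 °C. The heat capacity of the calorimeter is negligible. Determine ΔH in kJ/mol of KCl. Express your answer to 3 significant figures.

|ΔT| = |17.93 − 20.90| = 2.97 °C
|q_surr| = (255.1 × 3.81) × 2.97 = 971.931 × 2.97 = 2887 J
n(KCl) = 11.9 / 74.55 = 0.1596 mol
Temperature fell, so q_rxn = +|q_surr| = 2.887 kJ
ΔH = q_rxn / n = 18.09 kJ/mol

ΔH = 18.1 kJ/mol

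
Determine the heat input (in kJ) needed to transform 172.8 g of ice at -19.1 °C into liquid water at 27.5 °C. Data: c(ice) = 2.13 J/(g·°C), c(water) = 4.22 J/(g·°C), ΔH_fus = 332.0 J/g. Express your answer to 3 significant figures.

q1 (heat ice -19.1→0.0 °C): 172.8 × 2.13 × 19.1 = 7030 J
q2 (melt at 0 °C): 172.8 × 332.0 = 57370 J
q3 (heat water 0.0→27.5 °C): 172.8 × 4.22 × 27.5 = 20053 J
Total: 7030 + 57370 + 20053 = 84453 J = 84.5 kJ

q = 84.5 kJ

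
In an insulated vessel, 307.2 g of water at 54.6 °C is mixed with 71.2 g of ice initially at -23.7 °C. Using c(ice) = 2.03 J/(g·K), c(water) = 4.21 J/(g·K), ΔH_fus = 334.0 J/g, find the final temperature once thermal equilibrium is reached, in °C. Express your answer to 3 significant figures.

Heat to bring ice to 0 °C and melt it: q₁ = 71.2×2.03×23.7 + 71.2×334.0 = 27206 J
Heat the water can supply cooling to 0 °C: 307.2×4.21×54.6 = 70614.8 J > q₁, so all ice melts.
Energy balance: 307.2×4.21×(54.6 − T) = 27206 + 71.2×4.21×(T − 0)
1293.312(54.6 − T) = 27206 + 299.752 T
70614.8 − 27206 = 1593.064 T
T = 43408.8 / 1593.064 = 27.249 °C

T_f = 27.2 °C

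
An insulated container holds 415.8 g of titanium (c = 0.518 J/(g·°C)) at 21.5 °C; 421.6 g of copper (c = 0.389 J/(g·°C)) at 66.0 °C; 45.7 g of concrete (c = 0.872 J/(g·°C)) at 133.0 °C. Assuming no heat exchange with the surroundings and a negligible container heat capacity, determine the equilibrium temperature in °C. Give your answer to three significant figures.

Σ mᵢcᵢ(T − Tᵢ) = 0  ⇒  T = Σ mᵢcᵢTᵢ / Σ mᵢcᵢ
Σ mᵢcᵢ = 415.8×0.518 + 421.6×0.389 + 45.7×0.872 = 419.2372
Σ mᵢcᵢTᵢ = 215.3844×21.5 + 164.0024×66.0 + 39.8504×133.0 = 20755
T = 20755 / 419.2372 = 49.51 °C

T_f = 49.5 °C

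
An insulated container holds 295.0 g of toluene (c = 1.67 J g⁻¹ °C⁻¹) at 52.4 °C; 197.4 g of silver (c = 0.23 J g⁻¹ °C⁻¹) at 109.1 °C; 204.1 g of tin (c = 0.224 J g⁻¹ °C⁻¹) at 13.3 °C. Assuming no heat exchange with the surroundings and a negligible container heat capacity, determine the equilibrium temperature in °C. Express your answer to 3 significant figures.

Σ mᵢcᵢ(T − Tᵢ) = 0  ⇒  T = Σ mᵢcᵢTᵢ / Σ mᵢcᵢ
Σ mᵢcᵢ = 295.0×1.67 + 197.4×0.23 + 204.1×0.224 = 583.7704
Σ mᵢcᵢTᵢ = 492.65×52.4 + 45.402×109.1 + 45.7184×13.3 = 31376
T = 31376 / 583.7704 = 53.747 °C

T_f = 53.7 °C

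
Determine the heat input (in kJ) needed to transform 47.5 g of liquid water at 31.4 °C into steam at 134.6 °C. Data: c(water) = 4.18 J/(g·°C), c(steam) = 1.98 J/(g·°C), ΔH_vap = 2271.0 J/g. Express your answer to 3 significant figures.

q = 125 kJ

q1 (heat water 31.4→100.0 °C): 47.5 × 4.18 × 68.6 = 13621 J
q2 (vaporize at 100 °C): 47.5 × 2271.0 = 107873 J
q3 (heat steam 100.0→134.6 °C): 47.5 × 1.98 × 34.6 = 3254 J
Total: 13621 + 107873 + 3254 = 124748 J = 125 kJ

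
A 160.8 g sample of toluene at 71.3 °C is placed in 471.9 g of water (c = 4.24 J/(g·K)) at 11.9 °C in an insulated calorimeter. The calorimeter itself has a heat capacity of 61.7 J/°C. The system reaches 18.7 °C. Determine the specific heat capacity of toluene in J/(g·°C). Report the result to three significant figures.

q_gained = (471.9 × 4.24 + 61.7) × (18.7 − 11.9) = 14030 J
q_lost = 160.8 × c × (71.3 − 18.7) = 8458.08 c
Set equal: c = 14030 / 8458.08 = 1.66 J/(g·°C)

c = 1.66 J/(g·°C)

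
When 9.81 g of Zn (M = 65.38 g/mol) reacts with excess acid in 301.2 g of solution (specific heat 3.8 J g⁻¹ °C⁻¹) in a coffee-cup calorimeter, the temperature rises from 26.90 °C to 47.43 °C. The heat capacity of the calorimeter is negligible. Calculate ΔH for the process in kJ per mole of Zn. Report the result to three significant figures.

ΔH = -157 kJ/mol

|ΔT| = |47.43 − 26.90| = 20.53 °C
|q_surr| = (301.2 × 3.8) × 20.53 = 1144.56 × 20.53 = 23500 J
n(Zn) = 9.81 / 65.38 = 0.1500 mol
Temperature rose, so q_rxn = −|q_surr| = -23.50 kJ
ΔH = q_rxn / n = -156.7 kJ/mol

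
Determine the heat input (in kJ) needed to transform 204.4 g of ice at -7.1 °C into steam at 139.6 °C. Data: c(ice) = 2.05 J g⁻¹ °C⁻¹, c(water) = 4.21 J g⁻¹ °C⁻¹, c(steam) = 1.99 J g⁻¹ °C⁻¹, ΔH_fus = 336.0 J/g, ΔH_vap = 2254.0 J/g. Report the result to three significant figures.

q1 (heat ice -7.1→0.0 °C): 204.4 × 2.05 × 7.1 = 2975 J
q2 (melt at 0 °C): 204.4 × 336.0 = 68678 J
q3 (heat water 0.0→100.0 °C): 204.4 × 4.21 × 100.0 = 86052 J
q4 (vaporize at 100 °C): 204.4 × 2254.0 = 460718 J
q5 (heat steam 100.0→139.6 °C): 204.4 × 1.99 × 39.6 = 16108 J
Total: 2975 + 68678 + 86052 + 460718 + 16108 = 634531 J = 635 kJ

q = 635 kJ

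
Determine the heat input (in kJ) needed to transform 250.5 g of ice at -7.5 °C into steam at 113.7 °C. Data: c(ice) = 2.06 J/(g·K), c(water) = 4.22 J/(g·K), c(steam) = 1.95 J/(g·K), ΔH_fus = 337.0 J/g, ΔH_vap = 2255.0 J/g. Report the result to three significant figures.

q1 (heat ice -7.5→0.0 °C): 250.5 × 2.06 × 7.5 = 3870 J
q2 (melt at 0 °C): 250.5 × 337.0 = 84419 J
q3 (heat water 0.0→100.0 °C): 250.5 × 4.22 × 100.0 = 105711 J
q4 (vaporize at 100 °C): 250.5 × 2255.0 = 564878 J
q5 (heat steam 100.0→113.7 °C): 250.5 × 1.95 × 13.7 = 6692 J
Total: 3870 + 84419 + 105711 + 564878 + 6692 = 765570 J = 766 kJ

q = 766 kJ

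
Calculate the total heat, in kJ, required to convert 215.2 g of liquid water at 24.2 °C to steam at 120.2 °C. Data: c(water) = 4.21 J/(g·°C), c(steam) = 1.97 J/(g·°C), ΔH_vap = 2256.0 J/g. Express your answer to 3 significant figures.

q = 563 kJ

q1 (heat water 24.2→100.0 °C): 215.2 × 4.21 × 75.8 = 68674 J
q2 (vaporize at 100 °C): 215.2 × 2256.0 = 485491 J
q3 (heat steam 100.0→120.2 °C): 215.2 × 1.97 × 20.2 = 8564 J
Total: 68674 + 485491 + 8564 = 562729 J = 563 kJ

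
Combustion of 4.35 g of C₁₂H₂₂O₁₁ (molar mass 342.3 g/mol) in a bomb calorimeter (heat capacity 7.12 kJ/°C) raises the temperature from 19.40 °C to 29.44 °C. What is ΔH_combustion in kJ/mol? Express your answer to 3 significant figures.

ΔT = 29.44 − 19.40 = 10.04 °C
q_cal = C_cal × ΔT = 7.12 × 10.04 = 71.4848 kJ
n = 4.35 / 342.3 = 0.012708 mol
q_rxn = −q_cal = -71.4848 kJ
ΔH = -71.4848 / 0.012708 = -5625 kJ/mol

ΔH = -5630 kJ/mol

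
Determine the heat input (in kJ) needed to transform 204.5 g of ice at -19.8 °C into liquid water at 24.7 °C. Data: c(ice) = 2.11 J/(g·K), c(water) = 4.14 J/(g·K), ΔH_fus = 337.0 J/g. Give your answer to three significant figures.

q1 (heat ice -19.8→0.0 °C): 204.5 × 2.11 × 19.8 = 8544 J
q2 (melt at 0 °C): 204.5 × 337.0 = 68917 J
q3 (heat water 0.0→24.7 °C): 204.5 × 4.14 × 24.7 = 20912 J
Total: 8544 + 68917 + 20912 = 98373 J = 98.4 kJ

q = 98.4 kJ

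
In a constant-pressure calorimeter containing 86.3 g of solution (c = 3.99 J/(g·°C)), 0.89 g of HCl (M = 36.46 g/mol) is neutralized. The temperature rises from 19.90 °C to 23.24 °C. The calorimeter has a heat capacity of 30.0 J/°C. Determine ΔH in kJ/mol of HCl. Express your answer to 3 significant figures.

|ΔT| = |23.24 − 19.90| = 3.34 °C
|q_surr| = (86.3 × 3.99 + 30.0) × 3.34 = 374.337 × 3.34 = 1250 J
n(HCl) = 0.89 / 36.46 = 0.02441 mol
Temperature rose, so q_rxn = −|q_surr| = -1.250 kJ
ΔH = q_rxn / n = -51.21 kJ/mol

ΔH = -51.2 kJ/mol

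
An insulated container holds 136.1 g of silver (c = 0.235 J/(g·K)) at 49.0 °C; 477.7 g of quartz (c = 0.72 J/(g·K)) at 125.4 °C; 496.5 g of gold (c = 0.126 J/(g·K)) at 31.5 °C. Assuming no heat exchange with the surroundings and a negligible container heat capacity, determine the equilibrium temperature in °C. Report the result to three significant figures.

Σ mᵢcᵢ(T − Tᵢ) = 0  ⇒  T = Σ mᵢcᵢTᵢ / Σ mᵢcᵢ
Σ mᵢcᵢ = 136.1×0.235 + 477.7×0.72 + 496.5×0.126 = 438.4865
Σ mᵢcᵢTᵢ = 31.9835×49.0 + 343.944×125.4 + 62.559×31.5 = 46668
T = 46668 / 438.4865 = 106.4 °C

T_f = 106 °C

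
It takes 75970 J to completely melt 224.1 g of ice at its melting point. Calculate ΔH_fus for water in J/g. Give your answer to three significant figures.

ΔH_fus = q / m = 75970 / 224.1 = 339 J/g

ΔH_fus = 339 J/g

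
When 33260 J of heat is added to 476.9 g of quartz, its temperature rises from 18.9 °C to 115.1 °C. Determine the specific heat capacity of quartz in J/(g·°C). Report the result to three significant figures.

c = 0.725 J/(g·°C)

c = q / (m ΔT) = 33260 / (476.9 × 96.2)
c = 33260 / 45877.78 = 0.725 J/(g·°C)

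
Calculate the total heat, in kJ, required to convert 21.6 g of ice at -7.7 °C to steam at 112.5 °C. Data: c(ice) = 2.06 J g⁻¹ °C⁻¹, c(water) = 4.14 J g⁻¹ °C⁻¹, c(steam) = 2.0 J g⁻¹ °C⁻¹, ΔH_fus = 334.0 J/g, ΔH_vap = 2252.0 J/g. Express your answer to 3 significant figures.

q1 (heat ice -7.7→0.0 °C): 21.6 × 2.06 × 7.7 = 343 J
q2 (melt at 0 °C): 21.6 × 334.0 = 7214 J
q3 (heat water 0.0→100.0 °C): 21.6 × 4.14 × 100.0 = 8942 J
q4 (vaporize at 100 °C): 21.6 × 2252.0 = 48643 J
q5 (heat steam 100.0→112.5 °C): 21.6 × 2.0 × 12.5 = 540 J
Total: 343 + 7214 + 8942 + 48643 + 540 = 65682 J = 65.7 kJ

q = 65.7 kJ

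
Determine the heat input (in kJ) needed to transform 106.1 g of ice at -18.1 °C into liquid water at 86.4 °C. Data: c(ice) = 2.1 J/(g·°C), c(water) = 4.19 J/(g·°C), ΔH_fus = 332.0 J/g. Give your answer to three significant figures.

q = 77.7 kJ

q1 (heat ice -18.1→0.0 °C): 106.1 × 2.1 × 18.1 = 4033 J
q2 (melt at 0 °C): 106.1 × 332.0 = 35225 J
q3 (heat water 0.0→86.4 °C): 106.1 × 4.19 × 86.4 = 38410 J
Total: 4033 + 35225 + 38410 = 77668 J = 77.7 kJ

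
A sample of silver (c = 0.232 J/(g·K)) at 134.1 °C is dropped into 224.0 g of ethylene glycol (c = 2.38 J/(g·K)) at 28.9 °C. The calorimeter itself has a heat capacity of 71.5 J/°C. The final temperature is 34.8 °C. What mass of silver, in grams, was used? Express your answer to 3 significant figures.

q_gained = (224.0 × 2.38 + 71.5) × (34.8 − 28.9) = 3567 J
q_lost = m × 0.232 × (134.1 − 34.8) = 23.0376 m
m = 3567 / 23.0376 = 155 g

m = 155 g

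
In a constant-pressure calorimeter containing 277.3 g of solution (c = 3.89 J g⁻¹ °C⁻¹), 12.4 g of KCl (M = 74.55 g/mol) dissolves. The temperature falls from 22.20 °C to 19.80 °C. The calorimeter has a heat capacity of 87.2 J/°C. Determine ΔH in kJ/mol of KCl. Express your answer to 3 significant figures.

ΔH = 16.8 kJ/mol

|ΔT| = |19.80 − 22.20| = 2.40 °C
|q_surr| = (277.3 × 3.89 + 87.2) × 2.40 = 1165.897 × 2.40 = 2798 J
n(KCl) = 12.4 / 74.55 = 0.1663 mol
Temperature fell, so q_rxn = +|q_surr| = 2.798 kJ
ΔH = q_rxn / n = 16.83 kJ/mol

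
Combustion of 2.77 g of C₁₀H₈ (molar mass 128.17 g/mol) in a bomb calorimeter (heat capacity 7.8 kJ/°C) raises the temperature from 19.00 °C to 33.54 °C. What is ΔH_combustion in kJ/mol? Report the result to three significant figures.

ΔT = 33.54 − 19.00 = 14.54 °C
q_cal = C_cal × ΔT = 7.8 × 14.54 = 113.412 kJ
n = 2.77 / 128.17 = 0.02161 mol
q_rxn = −q_cal = -113.412 kJ
ΔH = -113.412 / 0.02161 = -5248 kJ/mol

ΔH = -5250 kJ/mol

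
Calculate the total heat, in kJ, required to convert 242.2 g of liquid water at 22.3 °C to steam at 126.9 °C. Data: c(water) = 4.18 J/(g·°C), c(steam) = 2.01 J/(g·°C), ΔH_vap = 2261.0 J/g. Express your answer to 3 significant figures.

q = 639 kJ

q1 (heat water 22.3→100.0 °C): 242.2 × 4.18 × 77.7 = 78663 J
q2 (vaporize at 100 °C): 242.2 × 2261.0 = 547614 J
q3 (heat steam 100.0→126.9 °C): 242.2 × 2.01 × 26.9 = 13096 J
Total: 78663 + 547614 + 13096 = 639373 J = 639 kJ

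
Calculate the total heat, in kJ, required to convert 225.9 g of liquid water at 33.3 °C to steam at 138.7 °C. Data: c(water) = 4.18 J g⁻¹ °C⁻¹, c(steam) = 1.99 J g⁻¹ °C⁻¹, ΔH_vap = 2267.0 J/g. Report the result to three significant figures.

q1 (heat water 33.3→100.0 °C): 225.9 × 4.18 × 66.7 = 62982 J
q2 (vaporize at 100 °C): 225.9 × 2267.0 = 512115 J
q3 (heat steam 100.0→138.7 °C): 225.9 × 1.99 × 38.7 = 17397 J
Total: 62982 + 512115 + 17397 = 592494 J = 592 kJ

q = 592 kJ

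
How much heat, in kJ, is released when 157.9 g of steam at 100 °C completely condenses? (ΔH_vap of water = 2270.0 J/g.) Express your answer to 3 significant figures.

q = 358 kJ

q = m × ΔH_vap = 157.9 × 2270.0 = 358400 J = 358 kJ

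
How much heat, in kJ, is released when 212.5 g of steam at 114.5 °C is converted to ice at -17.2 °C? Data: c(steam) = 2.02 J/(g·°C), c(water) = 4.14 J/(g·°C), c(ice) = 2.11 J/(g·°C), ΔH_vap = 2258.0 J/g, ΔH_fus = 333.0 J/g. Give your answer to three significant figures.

q = 652 kJ

q1 (cool steam 114.5→100 °C): 212.5 × 2.02 × 14.5 = 6224 J
q2 (condense at 100 °C): 212.5 × 2258.0 = 479825 J
q3 (cool water 100→0 °C): 212.5 × 4.14 × 100.0 = 87975 J
q4 (freeze at 0 °C): 212.5 × 333.0 = 70763 J
q5 (cool ice 0→-17.2 °C): 212.5 × 2.11 × 17.2 = 7712 J
Total: 6224 + 479825 + 87975 + 70763 + 7712 = 652499 J = 652 kJ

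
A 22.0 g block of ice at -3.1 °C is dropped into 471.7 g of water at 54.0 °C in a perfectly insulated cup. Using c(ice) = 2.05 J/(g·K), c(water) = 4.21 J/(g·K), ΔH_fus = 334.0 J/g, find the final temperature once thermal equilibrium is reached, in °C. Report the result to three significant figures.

Heat to bring ice to 0 °C and melt it: q₁ = 22.0×2.05×3.1 + 22.0×334.0 = 7487.8 J
Heat the water can supply cooling to 0 °C: 471.7×4.21×54.0 = 107236 J > q₁, so all ice melts.
Energy balance: 471.7×4.21×(54.0 − T) = 7487.8 + 22.0×4.21×(T − 0)
1985.857(54.0 − T) = 7487.8 + 92.62 T
107236 − 7487.8 = 2078.477 T
T = 99748.2 / 2078.477 = 47.99 °C

T_f = 48.0 °C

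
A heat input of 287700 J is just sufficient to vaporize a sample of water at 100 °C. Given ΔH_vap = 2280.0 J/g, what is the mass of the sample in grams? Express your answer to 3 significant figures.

m = 126 g

m = q / ΔH_vap = 287700 J / 2280.0 J/g = 126 g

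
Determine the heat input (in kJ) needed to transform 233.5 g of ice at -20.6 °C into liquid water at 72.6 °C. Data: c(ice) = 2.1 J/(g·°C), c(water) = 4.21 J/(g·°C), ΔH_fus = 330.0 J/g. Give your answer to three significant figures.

q1 (heat ice -20.6→0.0 °C): 233.5 × 2.1 × 20.6 = 10101 J
q2 (melt at 0 °C): 233.5 × 330.0 = 77055 J
q3 (heat water 0.0→72.6 °C): 233.5 × 4.21 × 72.6 = 71368 J
Total: 10101 + 77055 + 71368 = 158524 J = 159 kJ

q = 159 kJ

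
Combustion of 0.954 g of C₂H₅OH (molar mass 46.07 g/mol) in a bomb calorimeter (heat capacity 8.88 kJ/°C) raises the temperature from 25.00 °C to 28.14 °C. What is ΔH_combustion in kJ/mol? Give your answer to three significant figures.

ΔT = 28.14 − 25.00 = 3.14 °C
q_cal = C_cal × ΔT = 8.88 × 3.14 = 27.8832 kJ
n = 0.954 / 46.07 = 0.02071 mol
q_rxn = −q_cal = -27.8832 kJ
ΔH = -27.8832 / 0.02071 = -1346 kJ/mol

ΔH = -1350 kJ/mol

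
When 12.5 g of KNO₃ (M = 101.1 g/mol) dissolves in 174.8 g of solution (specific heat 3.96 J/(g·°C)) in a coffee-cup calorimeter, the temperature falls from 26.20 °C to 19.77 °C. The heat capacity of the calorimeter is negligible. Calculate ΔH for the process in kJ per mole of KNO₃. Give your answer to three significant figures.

ΔH = 36.0 kJ/mol

|ΔT| = |19.77 − 26.20| = 6.43 °C
|q_surr| = (174.8 × 3.96) × 6.43 = 692.208 × 6.43 = 4451 J
n(KNO₃) = 12.5 / 101.1 = 0.1236 mol
Temperature fell, so q_rxn = +|q_surr| = 4.451 kJ
ΔH = q_rxn / n = 36.01 kJ/mol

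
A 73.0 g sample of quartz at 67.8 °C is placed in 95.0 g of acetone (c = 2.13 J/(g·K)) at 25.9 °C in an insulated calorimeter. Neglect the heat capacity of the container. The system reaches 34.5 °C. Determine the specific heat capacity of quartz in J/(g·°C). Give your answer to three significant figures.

q_gained = (95.0 × 2.13) × (34.5 − 25.9) = 1740 J
q_lost = 73.0 × c × (67.8 − 34.5) = 2430.9 c
Set equal: c = 1740 / 2430.9 = 0.716 J/(g·°C)

c = 0.716 J/(g·°C)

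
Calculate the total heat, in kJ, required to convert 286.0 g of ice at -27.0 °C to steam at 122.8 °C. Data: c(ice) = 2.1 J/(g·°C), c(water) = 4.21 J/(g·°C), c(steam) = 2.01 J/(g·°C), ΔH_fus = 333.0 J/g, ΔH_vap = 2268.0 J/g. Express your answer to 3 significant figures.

q1 (heat ice -27.0→0.0 °C): 286.0 × 2.1 × 27.0 = 16216 J
q2 (melt at 0 °C): 286.0 × 333.0 = 95238 J
q3 (heat water 0.0→100.0 °C): 286.0 × 4.21 × 100.0 = 120406 J
q4 (vaporize at 100 °C): 286.0 × 2268.0 = 648648 J
q5 (heat steam 100.0→122.8 °C): 286.0 × 2.01 × 22.8 = 13107 J
Total: 16216 + 95238 + 120406 + 648648 + 13107 = 893615 J = 894 kJ

q = 894 kJ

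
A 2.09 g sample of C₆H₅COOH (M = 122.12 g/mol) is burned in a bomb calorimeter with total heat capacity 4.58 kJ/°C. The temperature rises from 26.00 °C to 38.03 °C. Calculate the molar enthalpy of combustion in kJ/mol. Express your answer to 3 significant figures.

ΔH = -3220 kJ/mol

ΔT = 38.03 − 26.00 = 12.03 °C
q_cal = C_cal × ΔT = 4.58 × 12.03 = 55.0974 kJ
n = 2.09 / 122.12 = 0.01711 mol
q_rxn = −q_cal = -55.0974 kJ
ΔH = -55.0974 / 0.01711 = -3220 kJ/mol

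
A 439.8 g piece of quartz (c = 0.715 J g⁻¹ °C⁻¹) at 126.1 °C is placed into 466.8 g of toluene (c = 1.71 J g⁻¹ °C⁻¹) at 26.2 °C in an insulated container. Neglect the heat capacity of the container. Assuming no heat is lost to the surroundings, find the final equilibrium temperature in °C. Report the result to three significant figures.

Heat lost by quartz = heat gained by toluene.
(439.8)(0.715)(126.1 − T) = (466.8)(1.71)(T − 26.2)
314.457 (126.1 − T) = 798.228 (T − 26.2)
39653 − 314.457 T = 798.228 T − 20914
60567 = 1112.685 T
T = 54.43 °C

T_f = 54.4 °C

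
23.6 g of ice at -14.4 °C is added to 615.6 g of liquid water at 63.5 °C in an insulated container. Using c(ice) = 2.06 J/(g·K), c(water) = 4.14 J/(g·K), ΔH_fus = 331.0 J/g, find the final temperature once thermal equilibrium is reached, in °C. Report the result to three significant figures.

Heat to bring ice to 0 °C and melt it: q₁ = 23.6×2.06×14.4 + 23.6×331.0 = 8511.7 J
Heat the water can supply cooling to 0 °C: 615.6×4.14×63.5 = 161835 J > q₁, so all ice melts.
Energy balance: 615.6×4.14×(63.5 − T) = 8511.7 + 23.6×4.14×(T − 0)
2548.584(63.5 − T) = 8511.7 + 97.704 T
161835 − 8511.7 = 2646.288 T
T = 153323.3 / 2646.288 = 57.94 °C

T_f = 57.9 °C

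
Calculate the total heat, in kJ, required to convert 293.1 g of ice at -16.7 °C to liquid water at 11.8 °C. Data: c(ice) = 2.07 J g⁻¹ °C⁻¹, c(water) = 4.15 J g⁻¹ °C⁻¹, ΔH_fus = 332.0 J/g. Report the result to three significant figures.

q1 (heat ice -16.7→0.0 °C): 293.1 × 2.07 × 16.7 = 10132 J
q2 (melt at 0 °C): 293.1 × 332.0 = 97309 J
q3 (heat water 0.0→11.8 °C): 293.1 × 4.15 × 11.8 = 14353 J
Total: 10132 + 97309 + 14353 = 121794 J = 122 kJ

q = 122 kJ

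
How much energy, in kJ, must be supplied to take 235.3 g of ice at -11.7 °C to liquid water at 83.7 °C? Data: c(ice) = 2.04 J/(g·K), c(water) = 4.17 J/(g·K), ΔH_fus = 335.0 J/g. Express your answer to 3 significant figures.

q1 (heat ice -11.7→0.0 °C): 235.3 × 2.04 × 11.7 = 5616 J
q2 (melt at 0 °C): 235.3 × 335.0 = 78826 J
q3 (heat water 0.0→83.7 °C): 235.3 × 4.17 × 83.7 = 82127 J
Total: 5616 + 78826 + 82127 = 166569 J = 167 kJ

q = 167 kJ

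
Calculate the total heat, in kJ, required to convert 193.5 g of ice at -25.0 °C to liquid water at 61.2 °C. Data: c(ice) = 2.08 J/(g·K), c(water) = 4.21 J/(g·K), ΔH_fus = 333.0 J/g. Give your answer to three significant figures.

q1 (heat ice -25.0→0.0 °C): 193.5 × 2.08 × 25.0 = 10062 J
q2 (melt at 0 °C): 193.5 × 333.0 = 64436 J
q3 (heat water 0.0→61.2 °C): 193.5 × 4.21 × 61.2 = 49856 J
Total: 10062 + 64436 + 49856 = 124354 J = 124 kJ

q = 124 kJ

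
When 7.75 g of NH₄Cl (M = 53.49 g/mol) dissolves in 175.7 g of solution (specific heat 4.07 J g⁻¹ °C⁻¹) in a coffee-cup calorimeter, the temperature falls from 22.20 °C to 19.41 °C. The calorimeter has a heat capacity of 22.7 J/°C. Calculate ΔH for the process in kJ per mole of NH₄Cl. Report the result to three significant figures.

|ΔT| = |19.41 − 22.20| = 2.79 °C
|q_surr| = (175.7 × 4.07 + 22.7) × 2.79 = 737.799 × 2.79 = 2058 J
n(NH₄Cl) = 7.75 / 53.49 = 0.1449 mol
Temperature fell, so q_rxn = +|q_surr| = 2.058 kJ
ΔH = q_rxn / n = 14.20 kJ/mol

ΔH = 14.2 kJ/mol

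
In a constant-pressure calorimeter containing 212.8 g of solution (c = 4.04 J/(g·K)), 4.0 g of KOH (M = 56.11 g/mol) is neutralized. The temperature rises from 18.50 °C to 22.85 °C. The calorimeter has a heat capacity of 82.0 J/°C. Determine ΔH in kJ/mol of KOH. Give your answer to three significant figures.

ΔH = -57.5 kJ/mol

|ΔT| = |22.85 − 18.50| = 4.35 °C
|q_surr| = (212.8 × 4.04 + 82.0) × 4.35 = 941.712 × 4.35 = 4096 J
n(KOH) = 4.0 / 56.11 = 0.07129 mol
Temperature rose, so q_rxn = −|q_surr| = -4.096 kJ
ΔH = q_rxn / n = -57.46 kJ/mol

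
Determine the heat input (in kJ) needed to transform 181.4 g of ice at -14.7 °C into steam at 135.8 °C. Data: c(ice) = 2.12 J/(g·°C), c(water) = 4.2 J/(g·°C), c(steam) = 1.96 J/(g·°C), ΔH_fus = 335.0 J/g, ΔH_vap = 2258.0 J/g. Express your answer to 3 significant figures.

q1 (heat ice -14.7→0.0 °C): 181.4 × 2.12 × 14.7 = 5653 J
q2 (melt at 0 °C): 181.4 × 335.0 = 60769 J
q3 (heat water 0.0→100.0 °C): 181.4 × 4.2 × 100.0 = 76188 J
q4 (vaporize at 100 °C): 181.4 × 2258.0 = 409601 J
q5 (heat steam 100.0→135.8 °C): 181.4 × 1.96 × 35.8 = 12728 J
Total: 5653 + 60769 + 76188 + 409601 + 12728 = 564939 J = 565 kJ

q = 565 kJ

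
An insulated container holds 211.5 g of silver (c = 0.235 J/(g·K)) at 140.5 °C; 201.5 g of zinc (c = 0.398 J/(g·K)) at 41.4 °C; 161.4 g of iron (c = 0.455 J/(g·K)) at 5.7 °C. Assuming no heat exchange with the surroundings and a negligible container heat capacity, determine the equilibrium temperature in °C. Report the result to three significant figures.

Σ mᵢcᵢ(T − Tᵢ) = 0  ⇒  T = Σ mᵢcᵢTᵢ / Σ mᵢcᵢ
Σ mᵢcᵢ = 211.5×0.235 + 201.5×0.398 + 161.4×0.455 = 203.3365
Σ mᵢcᵢTᵢ = 49.7025×140.5 + 80.197×41.4 + 73.437×5.7 = 10722
T = 10722 / 203.3365 = 52.73 °C

T_f = 52.7 °C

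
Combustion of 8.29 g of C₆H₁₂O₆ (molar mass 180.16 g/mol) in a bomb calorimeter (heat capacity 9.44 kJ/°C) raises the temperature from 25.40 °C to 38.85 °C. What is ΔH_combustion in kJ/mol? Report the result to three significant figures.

ΔT = 38.85 − 25.40 = 13.45 °C
q_cal = C_cal × ΔT = 9.44 × 13.45 = 126.968 kJ
n = 8.29 / 180.16 = 0.04601 mol
q_rxn = −q_cal = -126.968 kJ
ΔH = -126.968 / 0.04601 = -2760 kJ/mol

ΔH = -2760 kJ/mol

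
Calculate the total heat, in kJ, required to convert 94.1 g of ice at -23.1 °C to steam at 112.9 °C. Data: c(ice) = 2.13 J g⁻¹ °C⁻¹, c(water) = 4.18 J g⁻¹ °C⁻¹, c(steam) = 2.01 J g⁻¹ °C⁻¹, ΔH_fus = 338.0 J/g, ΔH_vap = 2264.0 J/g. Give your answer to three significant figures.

q1 (heat ice -23.1→0.0 °C): 94.1 × 2.13 × 23.1 = 4630 J
q2 (melt at 0 °C): 94.1 × 338.0 = 31806 J
q3 (heat water 0.0→100.0 °C): 94.1 × 4.18 × 100.0 = 39334 J
q4 (vaporize at 100 °C): 94.1 × 2264.0 = 213042 J
q5 (heat steam 100.0→112.9 °C): 94.1 × 2.01 × 12.9 = 2440 J
Total: 4630 + 31806 + 39334 + 213042 + 2440 = 291252 J = 291 kJ

q = 291 kJ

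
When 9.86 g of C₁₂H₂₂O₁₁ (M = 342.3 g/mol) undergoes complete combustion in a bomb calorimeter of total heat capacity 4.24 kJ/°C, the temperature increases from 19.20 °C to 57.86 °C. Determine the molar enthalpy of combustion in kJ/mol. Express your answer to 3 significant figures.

ΔT = 57.86 − 19.20 = 38.66 °C
q_cal = C_cal × ΔT = 4.24 × 38.66 = 163.9184 kJ
n = 9.86 / 342.3 = 0.02881 mol
q_rxn = −q_cal = -163.9184 kJ
ΔH = -163.9184 / 0.02881 = -5690 kJ/mol

ΔH = -5690 kJ/mol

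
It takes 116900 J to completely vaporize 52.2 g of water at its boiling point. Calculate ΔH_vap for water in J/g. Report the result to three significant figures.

ΔH_vap = 2240 J/g

ΔH_vap = q / m = 116900 / 52.2 = 2240 J/g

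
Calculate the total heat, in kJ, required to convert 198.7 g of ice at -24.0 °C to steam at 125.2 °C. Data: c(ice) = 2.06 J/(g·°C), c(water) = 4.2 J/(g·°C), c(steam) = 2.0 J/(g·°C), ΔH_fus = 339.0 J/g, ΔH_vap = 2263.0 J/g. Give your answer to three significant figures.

q = 620 kJ

q1 (heat ice -24.0→0.0 °C): 198.7 × 2.06 × 24.0 = 9824 J
q2 (melt at 0 °C): 198.7 × 339.0 = 67359 J
q3 (heat water 0.0→100.0 °C): 198.7 × 4.2 × 100.0 = 83454 J
q4 (vaporize at 100 °C): 198.7 × 2263.0 = 449658 J
q5 (heat steam 100.0→125.2 °C): 198.7 × 2.0 × 25.2 = 10014 J
Total: 9824 + 67359 + 83454 + 449658 + 10014 = 620309 J = 620 kJ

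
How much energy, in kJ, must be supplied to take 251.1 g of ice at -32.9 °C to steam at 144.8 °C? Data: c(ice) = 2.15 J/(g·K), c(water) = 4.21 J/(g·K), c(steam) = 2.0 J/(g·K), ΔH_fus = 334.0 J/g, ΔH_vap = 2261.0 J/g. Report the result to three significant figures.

q1 (heat ice -32.9→0.0 °C): 251.1 × 2.15 × 32.9 = 17762 J
q2 (melt at 0 °C): 251.1 × 334.0 = 83867 J
q3 (heat water 0.0→100.0 °C): 251.1 × 4.21 × 100.0 = 105713 J
q4 (vaporize at 100 °C): 251.1 × 2261.0 = 567737 J
q5 (heat steam 100.0→144.8 °C): 251.1 × 2.0 × 44.8 = 22499 J
Total: 17762 + 83867 + 105713 + 567737 + 22499 = 797578 J = 798 kJ

q = 798 kJ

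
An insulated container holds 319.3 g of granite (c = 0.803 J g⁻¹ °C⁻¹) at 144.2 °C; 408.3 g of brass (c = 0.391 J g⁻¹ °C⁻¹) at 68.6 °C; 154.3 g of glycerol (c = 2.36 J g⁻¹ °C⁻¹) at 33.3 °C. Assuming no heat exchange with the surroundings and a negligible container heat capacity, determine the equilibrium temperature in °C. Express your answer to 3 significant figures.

T_f = 77.0 °C

Σ mᵢcᵢ(T − Tᵢ) = 0  ⇒  T = Σ mᵢcᵢTᵢ / Σ mᵢcᵢ
Σ mᵢcᵢ = 319.3×0.803 + 408.3×0.391 + 154.3×2.36 = 780.1912
Σ mᵢcᵢTᵢ = 256.3979×144.2 + 159.6453×68.6 + 364.148×33.3 = 60050
T = 60050 / 780.1912 = 76.97 °C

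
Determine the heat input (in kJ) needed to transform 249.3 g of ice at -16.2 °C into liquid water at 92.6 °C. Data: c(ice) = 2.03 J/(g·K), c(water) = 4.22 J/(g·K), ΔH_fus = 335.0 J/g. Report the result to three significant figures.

q1 (heat ice -16.2→0.0 °C): 249.3 × 2.03 × 16.2 = 8198 J
q2 (melt at 0 °C): 249.3 × 335.0 = 83516 J
q3 (heat water 0.0→92.6 °C): 249.3 × 4.22 × 92.6 = 97419 J
Total: 8198 + 83516 + 97419 = 189133 J = 189 kJ

q = 189 kJ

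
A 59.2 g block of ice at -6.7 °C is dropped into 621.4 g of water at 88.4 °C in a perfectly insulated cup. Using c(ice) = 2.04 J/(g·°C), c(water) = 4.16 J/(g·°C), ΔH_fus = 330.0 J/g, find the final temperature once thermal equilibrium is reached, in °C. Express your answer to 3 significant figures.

Heat to bring ice to 0 °C and melt it: q₁ = 59.2×2.04×6.7 + 59.2×330.0 = 20345 J
Heat the water can supply cooling to 0 °C: 621.4×4.16×88.4 = 228516 J > q₁, so all ice melts.
Energy balance: 621.4×4.16×(88.4 − T) = 20345 + 59.2×4.16×(T − 0)
2585.024(88.4 − T) = 20345 + 246.272 T
228516 − 20345 = 2831.296 T
T = 208171 / 2831.296 = 73.52 °C

T_f = 73.5 °C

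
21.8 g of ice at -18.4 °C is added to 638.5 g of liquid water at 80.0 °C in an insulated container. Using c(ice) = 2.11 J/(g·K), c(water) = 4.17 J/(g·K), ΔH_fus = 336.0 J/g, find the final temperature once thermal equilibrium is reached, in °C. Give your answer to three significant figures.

T_f = 74.4 °C

Heat to bring ice to 0 °C and melt it: q₁ = 21.8×2.11×18.4 + 21.8×336.0 = 8171.2 J
Heat the water can supply cooling to 0 °C: 638.5×4.17×80.0 = 213004 J > q₁, so all ice melts.
Energy balance: 638.5×4.17×(80.0 − T) = 8171.2 + 21.8×4.17×(T − 0)
2662.545(80.0 − T) = 8171.2 + 90.906 T
213004 − 8171.2 = 2753.451 T
T = 204832.8 / 2753.451 = 74.39 °C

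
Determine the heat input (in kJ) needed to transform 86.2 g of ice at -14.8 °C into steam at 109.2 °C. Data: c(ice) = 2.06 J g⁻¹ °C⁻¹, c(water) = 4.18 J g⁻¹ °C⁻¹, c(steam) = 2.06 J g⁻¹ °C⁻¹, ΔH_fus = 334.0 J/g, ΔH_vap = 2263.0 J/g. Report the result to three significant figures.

q = 264 kJ

q1 (heat ice -14.8→0.0 °C): 86.2 × 2.06 × 14.8 = 2628 J
q2 (melt at 0 °C): 86.2 × 334.0 = 28791 J
q3 (heat water 0.0→100.0 °C): 86.2 × 4.18 × 100.0 = 36032 J
q4 (vaporize at 100 °C): 86.2 × 2263.0 = 195071 J
q5 (heat steam 100.0→109.2 °C): 86.2 × 2.06 × 9.2 = 1634 J
Total: 2628 + 28791 + 36032 + 195071 + 1634 = 264156 J = 264 kJ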